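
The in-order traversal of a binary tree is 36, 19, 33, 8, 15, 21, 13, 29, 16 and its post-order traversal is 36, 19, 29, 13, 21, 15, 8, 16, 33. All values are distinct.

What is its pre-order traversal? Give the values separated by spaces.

33 19 36 16 8 15 21 13 29

The last element of post-order is the root; it splits in-order into left and right subtrees.
Root 33: left subtree has 2 nodes {36, 19}, right has 6 {8, 15, 21, 13, 29, 16}.
  Root 19: left subtree has 1 node {36}, right has 0 { }.
  Root 16: left subtree has 5 nodes {8, 15, 21, 13, 29}, right has 0 { }.
    Root 8: left subtree has 0 nodes { }, right has 4 {15, 21, 13, 29}.
      Root 15: left subtree has 0 nodes { }, right has 3 {21, 13, 29}.
        Root 21: left subtree has 0 nodes { }, right has 2 {13, 29}.
          Root 13: left subtree has 0 nodes { }, right has 1 {29}.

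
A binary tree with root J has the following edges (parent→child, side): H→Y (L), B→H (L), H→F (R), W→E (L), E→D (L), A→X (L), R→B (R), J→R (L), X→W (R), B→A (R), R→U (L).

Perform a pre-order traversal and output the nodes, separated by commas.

Pre-order visits the node, then its left subtree, then its right subtree.
Visit J.
At J: go left to R.
  Visit R.
  At R: go left to U.
    U is a leaf — visit U.
  At R: go right to B.
    Visit B.
    At B: go left to H.
      Visit H.
      At H: go left to Y.
        Y is a leaf — visit Y.
      At H: go right to F.
        F is a leaf — visit F.
    At B: go right to A.
      Visit A.
      At A: go left to X.
        Visit X.
        At X: no left child.
        At X: go right to W.
          Visit W.
          At W: go left to E.
            Visit E.
            At E: go left to D.
              D is a leaf — visit D.
            At E: no right child.
          At W: no right child.
      At A: no right child.
At J: no right child.

J, R, U, B, H, Y, F, A, X, W, E, D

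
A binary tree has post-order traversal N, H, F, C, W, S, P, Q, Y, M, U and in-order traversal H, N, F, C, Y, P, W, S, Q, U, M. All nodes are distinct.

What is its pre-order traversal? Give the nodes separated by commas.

The last element of post-order is the root; it splits in-order into left and right subtrees.
Root U: left subtree has 9 nodes {H, N, F, C, Y, P, W, S, Q}, right has 1 {M}.
  Root Y: left subtree has 4 nodes {H, N, F, C}, right has 4 {P, W, S, Q}.
    Root C: left subtree has 3 nodes {H, N, F}, right has 0 { }.
      Root F: left subtree has 2 nodes {H, N}, right has 0 { }.
        Root H: left subtree has 0 nodes { }, right has 1 {N}.
    Root Q: left subtree has 3 nodes {P, W, S}, right has 0 { }.
      Root P: left subtree has 0 nodes { }, right has 2 {W, S}.
        Root S: left subtree has 1 node {W}, right has 0 { }.

U, Y, C, F, H, N, Q, P, S, W, M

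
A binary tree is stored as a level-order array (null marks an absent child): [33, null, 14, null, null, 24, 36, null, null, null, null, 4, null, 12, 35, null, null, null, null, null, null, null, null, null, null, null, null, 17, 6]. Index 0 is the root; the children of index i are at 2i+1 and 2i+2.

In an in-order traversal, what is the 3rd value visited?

24

In-order visits the left subtree, then the node, then the right subtree.
At 33: no left child.
Visit 33.
At 33: go right to 14.
  At 14: go left to 24.
    At 24: go left to 4.
      4 is a leaf — visit 4.
    Visit 24.
    At 24: no right child.
  Visit 14.
  At 14: go right to 36.
    At 36: go left to 12.
      At 12: go left to 17.
        17 is a leaf — visit 17.
      Visit 12.
      At 12: go right to 6.
        6 is a leaf — visit 6.
    Visit 36.
    At 36: go right to 35.
      35 is a leaf — visit 35.
Full in-order sequence: 33, 4, 24, 14, 17, 12, 6, 36, 35.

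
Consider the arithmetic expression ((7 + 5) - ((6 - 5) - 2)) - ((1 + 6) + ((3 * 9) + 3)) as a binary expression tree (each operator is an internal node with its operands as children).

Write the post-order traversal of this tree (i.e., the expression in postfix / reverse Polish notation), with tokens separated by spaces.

Post-order on an expression tree gives postfix notation: for each operator, emit left operand, right operand, then the operator.

7 5 + 6 5 - 2 - - 1 6 + 3 9 * 3 + + -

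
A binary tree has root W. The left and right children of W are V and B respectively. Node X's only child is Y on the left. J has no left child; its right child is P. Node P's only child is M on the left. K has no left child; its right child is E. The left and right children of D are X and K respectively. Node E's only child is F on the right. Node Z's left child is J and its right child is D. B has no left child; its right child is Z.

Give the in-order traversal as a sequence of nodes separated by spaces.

In-order visits the left subtree, then the node, then the right subtree.
At W: go left to V.
  V is a leaf — visit V.
Visit W.
At W: go right to B.
  At B: no left child.
  Visit B.
  At B: go right to Z.
    At Z: go left to J.
      At J: no left child.
      Visit J.
      At J: go right to P.
        At P: go left to M.
          M is a leaf — visit M.
        Visit P.
        At P: no right child.
    Visit Z.
    At Z: go right to D.
      At D: go left to X.
        At X: go left to Y.
          Y is a leaf — visit Y.
        Visit X.
        At X: no right child.
      Visit D.
      At D: go right to K.
        At K: no left child.
        Visit K.
        At K: go right to E.
          At E: no left child.
          Visit E.
          At E: go right to F.
            F is a leaf — visit F.

V W B J M P Z Y X D K E F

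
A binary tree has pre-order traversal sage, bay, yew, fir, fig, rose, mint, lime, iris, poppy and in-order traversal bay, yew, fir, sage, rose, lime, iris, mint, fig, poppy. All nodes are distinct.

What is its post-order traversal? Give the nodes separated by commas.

fir, yew, bay, iris, lime, mint, rose, poppy, fig, sage

The first element of pre-order is the root; it splits in-order into left and right subtrees.
Root sage: left subtree has 3 nodes {bay, yew, fir}, right has 6 {rose, lime, iris, mint, fig, poppy}.
  Root bay: left subtree has 0 nodes { }, right has 2 {yew, fir}.
    Root yew: left subtree has 0 nodes { }, right has 1 {fir}.
  Root fig: left subtree has 4 nodes {rose, lime, iris, mint}, right has 1 {poppy}.
    Root rose: left subtree has 0 nodes { }, right has 3 {lime, iris, mint}.
      Root mint: left subtree has 2 nodes {lime, iris}, right has 0 { }.
        Root lime: left subtree has 0 nodes { }, right has 1 {iris}.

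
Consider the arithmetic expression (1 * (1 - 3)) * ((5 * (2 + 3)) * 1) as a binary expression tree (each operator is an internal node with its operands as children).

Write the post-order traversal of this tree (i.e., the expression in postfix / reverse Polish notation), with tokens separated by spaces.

Post-order on an expression tree gives postfix notation: for each operator, emit left operand, right operand, then the operator.

1 1 3 - * 5 2 3 + * 1 * *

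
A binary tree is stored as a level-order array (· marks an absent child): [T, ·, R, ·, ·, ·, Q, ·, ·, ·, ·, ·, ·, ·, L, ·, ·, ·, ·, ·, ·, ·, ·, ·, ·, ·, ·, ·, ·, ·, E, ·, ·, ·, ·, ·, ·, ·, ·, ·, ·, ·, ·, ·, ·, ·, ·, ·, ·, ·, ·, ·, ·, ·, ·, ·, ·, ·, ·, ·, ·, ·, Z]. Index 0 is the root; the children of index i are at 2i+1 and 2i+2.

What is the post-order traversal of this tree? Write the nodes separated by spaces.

Z E L Q R T

Post-order visits the left subtree, then the right subtree, then the node.
At T: no left child.
At T: go right to R.
  At R: no left child.
  At R: go right to Q.
    At Q: no left child.
    At Q: go right to L.
      At L: no left child.
      At L: go right to E.
        At E: no left child.
        At E: go right to Z.
          Z is a leaf — visit Z.
        Visit E.
      Visit L.
    Visit Q.
  Visit R.
Visit T.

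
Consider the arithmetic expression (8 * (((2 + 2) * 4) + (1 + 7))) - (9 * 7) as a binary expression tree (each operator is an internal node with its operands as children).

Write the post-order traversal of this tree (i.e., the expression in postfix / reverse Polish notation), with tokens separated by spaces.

Post-order on an expression tree gives postfix notation: for each operator, emit left operand, right operand, then the operator.

8 2 2 + 4 * 1 7 + + * 9 7 * -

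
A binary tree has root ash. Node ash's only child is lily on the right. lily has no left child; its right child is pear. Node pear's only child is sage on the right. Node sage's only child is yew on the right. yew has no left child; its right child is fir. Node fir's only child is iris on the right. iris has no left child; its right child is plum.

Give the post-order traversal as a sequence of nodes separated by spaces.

Post-order visits the left subtree, then the right subtree, then the node.
At ash: no left child.
At ash: go right to lily.
  At lily: no left child.
  At lily: go right to pear.
    At pear: no left child.
    At pear: go right to sage.
      At sage: no left child.
      At sage: go right to yew.
        At yew: no left child.
        At yew: go right to fir.
          At fir: no left child.
          At fir: go right to iris.
            At iris: no left child.
            At iris: go right to plum.
              plum is a leaf — visit plum.
            Visit iris.
          Visit fir.
        Visit yew.
      Visit sage.
    Visit pear.
  Visit lily.
Visit ash.

plum iris fir yew sage pear lily ash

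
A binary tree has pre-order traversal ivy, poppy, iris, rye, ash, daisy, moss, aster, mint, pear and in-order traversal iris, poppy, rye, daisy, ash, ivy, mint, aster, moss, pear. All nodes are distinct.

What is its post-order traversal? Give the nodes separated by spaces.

The first element of pre-order is the root; it splits in-order into left and right subtrees.
Root ivy: left subtree has 5 nodes {iris, poppy, rye, daisy, ash}, right has 4 {mint, aster, moss, pear}.
  Root poppy: left subtree has 1 node {iris}, right has 3 {rye, daisy, ash}.
    Root rye: left subtree has 0 nodes { }, right has 2 {daisy, ash}.
      Root ash: left subtree has 1 node {daisy}, right has 0 { }.
  Root moss: left subtree has 2 nodes {mint, aster}, right has 1 {pear}.
    Root aster: left subtree has 1 node {mint}, right has 0 { }.

iris daisy ash rye poppy mint aster pear moss ivy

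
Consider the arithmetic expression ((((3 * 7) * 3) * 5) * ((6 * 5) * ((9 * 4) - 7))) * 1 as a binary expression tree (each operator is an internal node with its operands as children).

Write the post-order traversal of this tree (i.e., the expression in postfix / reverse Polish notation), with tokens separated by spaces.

3 7 * 3 * 5 * 6 5 * 9 4 * 7 - * * 1 *

Post-order on an expression tree gives postfix notation: for each operator, emit left operand, right operand, then the operator.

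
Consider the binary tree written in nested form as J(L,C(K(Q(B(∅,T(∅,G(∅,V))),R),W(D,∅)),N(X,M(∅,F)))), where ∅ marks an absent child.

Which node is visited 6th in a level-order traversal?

Level-order visits nodes level by level from the root, left to right within each level.
Level 0: J
Level 1: L, C
Level 2: K, N
Level 3: Q, W, X, M
Level 4: B, R, D, F
Level 5: T
Level 6: G
Level 7: V
Full level-order sequence: J, L, C, K, N, Q, W, X, M, B, R, D, F, T, G, V.

Q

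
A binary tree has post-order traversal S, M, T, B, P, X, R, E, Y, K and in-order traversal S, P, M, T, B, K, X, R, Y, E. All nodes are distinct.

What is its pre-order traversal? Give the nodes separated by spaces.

K P S B T M Y R X E

The last element of post-order is the root; it splits in-order into left and right subtrees.
Root K: left subtree has 5 nodes {S, P, M, T, B}, right has 4 {X, R, Y, E}.
  Root P: left subtree has 1 node {S}, right has 3 {M, T, B}.
    Root B: left subtree has 2 nodes {M, T}, right has 0 { }.
      Root T: left subtree has 1 node {M}, right has 0 { }.
  Root Y: left subtree has 2 nodes {X, R}, right has 1 {E}.
    Root R: left subtree has 1 node {X}, right has 0 { }.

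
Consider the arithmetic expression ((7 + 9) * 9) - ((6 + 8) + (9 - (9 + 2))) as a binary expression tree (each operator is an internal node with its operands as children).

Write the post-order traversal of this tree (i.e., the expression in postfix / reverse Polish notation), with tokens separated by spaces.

Post-order on an expression tree gives postfix notation: for each operator, emit left operand, right operand, then the operator.

7 9 + 9 * 6 8 + 9 9 2 + - + -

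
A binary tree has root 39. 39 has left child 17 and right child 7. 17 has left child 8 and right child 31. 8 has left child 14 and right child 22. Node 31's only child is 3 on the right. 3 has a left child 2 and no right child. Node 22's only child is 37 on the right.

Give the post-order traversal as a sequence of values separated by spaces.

Post-order visits the left subtree, then the right subtree, then the node.
At 39: go left to 17.
  At 17: go left to 8.
    At 8: go left to 14.
      14 is a leaf — visit 14.
    At 8: go right to 22.
      At 22: no left child.
      At 22: go right to 37.
        37 is a leaf — visit 37.
      Visit 22.
    Visit 8.
  At 17: go right to 31.
    At 31: no left child.
    At 31: go right to 3.
      At 3: go left to 2.
        2 is a leaf — visit 2.
      At 3: no right child.
      Visit 3.
    Visit 31.
  Visit 17.
At 39: go right to 7.
  7 is a leaf — visit 7.
Visit 39.

14 37 22 8 2 3 31 17 7 39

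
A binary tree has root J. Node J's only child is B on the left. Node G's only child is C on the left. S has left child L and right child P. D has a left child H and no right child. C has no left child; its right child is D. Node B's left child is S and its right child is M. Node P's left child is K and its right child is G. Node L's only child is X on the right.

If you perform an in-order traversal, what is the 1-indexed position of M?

11

In-order visits the left subtree, then the node, then the right subtree.
At J: go left to B.
  At B: go left to S.
    At S: go left to L.
      At L: no left child.
      Visit L.
      At L: go right to X.
        X is a leaf — visit X.
    Visit S.
    At S: go right to P.
      At P: go left to K.
        K is a leaf — visit K.
      Visit P.
      At P: go right to G.
        At G: go left to C.
          At C: no left child.
          Visit C.
          At C: go right to D.
            At D: go left to H.
              H is a leaf — visit H.
            Visit D.
            At D: no right child.
        Visit G.
        At G: no right child.
  Visit B.
  At B: go right to M.
    M is a leaf — visit M.
Visit J.
At J: no right child.
Full in-order sequence: L, X, S, K, P, C, H, D, G, B, M, J.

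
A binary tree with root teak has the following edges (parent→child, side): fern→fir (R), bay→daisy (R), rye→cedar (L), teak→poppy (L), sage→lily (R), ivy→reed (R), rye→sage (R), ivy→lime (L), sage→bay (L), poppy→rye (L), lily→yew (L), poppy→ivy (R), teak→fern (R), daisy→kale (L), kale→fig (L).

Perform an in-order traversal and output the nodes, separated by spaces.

In-order visits the left subtree, then the node, then the right subtree.
At teak: go left to poppy.
  At poppy: go left to rye.
    At rye: go left to cedar.
      cedar is a leaf — visit cedar.
    Visit rye.
    At rye: go right to sage.
      At sage: go left to bay.
        At bay: no left child.
        Visit bay.
        At bay: go right to daisy.
          At daisy: go left to kale.
            At kale: go left to fig.
              fig is a leaf — visit fig.
            Visit kale.
            At kale: no right child.
          Visit daisy.
          At daisy: no right child.
      Visit sage.
      At sage: go right to lily.
        At lily: go left to yew.
          yew is a leaf — visit yew.
        Visit lily.
        At lily: no right child.
  Visit poppy.
  At poppy: go right to ivy.
    At ivy: go left to lime.
      lime is a leaf — visit lime.
    Visit ivy.
    At ivy: go right to reed.
      reed is a leaf — visit reed.
Visit teak.
At teak: go right to fern.
  At fern: no left child.
  Visit fern.
  At fern: go right to fir.
    fir is a leaf — visit fir.

cedar rye bay fig kale daisy sage yew lily poppy lime ivy reed teak fern fir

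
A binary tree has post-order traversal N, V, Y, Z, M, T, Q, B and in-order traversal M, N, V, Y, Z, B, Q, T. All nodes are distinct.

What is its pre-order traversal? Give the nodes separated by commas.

The last element of post-order is the root; it splits in-order into left and right subtrees.
Root B: left subtree has 5 nodes {M, N, V, Y, Z}, right has 2 {Q, T}.
  Root M: left subtree has 0 nodes { }, right has 4 {N, V, Y, Z}.
    Root Z: left subtree has 3 nodes {N, V, Y}, right has 0 { }.
      Root Y: left subtree has 2 nodes {N, V}, right has 0 { }.
        Root V: left subtree has 1 node {N}, right has 0 { }.
  Root Q: left subtree has 0 nodes { }, right has 1 {T}.

B, M, Z, Y, V, N, Q, T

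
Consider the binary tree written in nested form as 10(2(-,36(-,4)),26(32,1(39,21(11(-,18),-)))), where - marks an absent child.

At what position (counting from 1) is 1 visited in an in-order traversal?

In-order visits the left subtree, then the node, then the right subtree.
At 10: go left to 2.
  At 2: no left child.
  Visit 2.
  At 2: go right to 36.
    At 36: no left child.
    Visit 36.
    At 36: go right to 4.
      4 is a leaf — visit 4.
Visit 10.
At 10: go right to 26.
  At 26: go left to 32.
    32 is a leaf — visit 32.
  Visit 26.
  At 26: go right to 1.
    At 1: go left to 39.
      39 is a leaf — visit 39.
    Visit 1.
    At 1: go right to 21.
      At 21: go left to 11.
        At 11: no left child.
        Visit 11.
        At 11: go right to 18.
          18 is a leaf — visit 18.
      Visit 21.
      At 21: no right child.
Full in-order sequence: 2, 36, 4, 10, 32, 26, 39, 1, 11, 18, 21.

8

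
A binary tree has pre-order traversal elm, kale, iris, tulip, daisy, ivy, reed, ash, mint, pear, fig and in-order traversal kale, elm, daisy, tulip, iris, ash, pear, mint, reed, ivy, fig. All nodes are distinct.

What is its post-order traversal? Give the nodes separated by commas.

kale, daisy, tulip, pear, mint, ash, reed, fig, ivy, iris, elm

The first element of pre-order is the root; it splits in-order into left and right subtrees.
Root elm: left subtree has 1 node {kale}, right has 9 {daisy, tulip, iris, ash, pear, mint, reed, ivy, fig}.
  Root iris: left subtree has 2 nodes {daisy, tulip}, right has 6 {ash, pear, mint, reed, ivy, fig}.
    Root tulip: left subtree has 1 node {daisy}, right has 0 { }.
    Root ivy: left subtree has 4 nodes {ash, pear, mint, reed}, right has 1 {fig}.
      Root reed: left subtree has 3 nodes {ash, pear, mint}, right has 0 { }.
        Root ash: left subtree has 0 nodes { }, right has 2 {pear, mint}.
          Root mint: left subtree has 1 node {pear}, right has 0 { }.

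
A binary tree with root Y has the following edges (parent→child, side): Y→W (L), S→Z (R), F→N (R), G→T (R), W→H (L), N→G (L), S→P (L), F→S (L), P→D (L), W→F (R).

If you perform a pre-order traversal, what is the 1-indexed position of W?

2

Pre-order visits the node, then its left subtree, then its right subtree.
Visit Y.
At Y: go left to W.
  Visit W.
  At W: go left to H.
    H is a leaf — visit H.
  At W: go right to F.
    Visit F.
    At F: go left to S.
      Visit S.
      At S: go left to P.
        Visit P.
        At P: go left to D.
          D is a leaf — visit D.
        At P: no right child.
      At S: go right to Z.
        Z is a leaf — visit Z.
    At F: go right to N.
      Visit N.
      At N: go left to G.
        Visit G.
        At G: no left child.
        At G: go right to T.
          T is a leaf — visit T.
      At N: no right child.
At Y: no right child.
Full pre-order sequence: Y, W, H, F, S, P, D, Z, N, G, T.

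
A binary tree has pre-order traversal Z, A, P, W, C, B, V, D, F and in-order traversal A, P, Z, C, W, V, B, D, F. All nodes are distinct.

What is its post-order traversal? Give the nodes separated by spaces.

The first element of pre-order is the root; it splits in-order into left and right subtrees.
Root Z: left subtree has 2 nodes {A, P}, right has 6 {C, W, V, B, D, F}.
  Root A: left subtree has 0 nodes { }, right has 1 {P}.
  Root W: left subtree has 1 node {C}, right has 4 {V, B, D, F}.
    Root B: left subtree has 1 node {V}, right has 2 {D, F}.
      Root D: left subtree has 0 nodes { }, right has 1 {F}.

P A C V F D B W Z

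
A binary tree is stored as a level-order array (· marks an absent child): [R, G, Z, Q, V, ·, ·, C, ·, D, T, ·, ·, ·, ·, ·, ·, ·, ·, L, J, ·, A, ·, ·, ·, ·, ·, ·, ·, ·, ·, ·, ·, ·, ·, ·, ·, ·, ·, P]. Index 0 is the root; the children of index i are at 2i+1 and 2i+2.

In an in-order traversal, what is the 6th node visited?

D

In-order visits the left subtree, then the node, then the right subtree.
At R: go left to G.
  At G: go left to Q.
    At Q: go left to C.
      C is a leaf — visit C.
    Visit Q.
    At Q: no right child.
  Visit G.
  At G: go right to V.
    At V: go left to D.
      At D: go left to L.
        At L: no left child.
        Visit L.
        At L: go right to P.
          P is a leaf — visit P.
      Visit D.
      At D: go right to J.
        J is a leaf — visit J.
    Visit V.
    At V: go right to T.
      At T: no left child.
      Visit T.
      At T: go right to A.
        A is a leaf — visit A.
Visit R.
At R: go right to Z.
  Z is a leaf — visit Z.
Full in-order sequence: C, Q, G, L, P, D, J, V, T, A, R, Z.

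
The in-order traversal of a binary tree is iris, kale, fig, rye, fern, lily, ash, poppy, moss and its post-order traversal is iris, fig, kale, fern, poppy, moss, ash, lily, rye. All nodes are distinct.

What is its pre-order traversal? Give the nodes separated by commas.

rye, kale, iris, fig, lily, fern, ash, moss, poppy

The last element of post-order is the root; it splits in-order into left and right subtrees.
Root rye: left subtree has 3 nodes {iris, kale, fig}, right has 5 {fern, lily, ash, poppy, moss}.
  Root kale: left subtree has 1 node {iris}, right has 1 {fig}.
  Root lily: left subtree has 1 node {fern}, right has 3 {ash, poppy, moss}.
    Root ash: left subtree has 0 nodes { }, right has 2 {poppy, moss}.
      Root moss: left subtree has 1 node {poppy}, right has 0 { }.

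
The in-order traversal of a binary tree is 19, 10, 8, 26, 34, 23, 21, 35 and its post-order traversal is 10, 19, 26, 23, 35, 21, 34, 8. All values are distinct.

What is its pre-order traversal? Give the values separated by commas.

The last element of post-order is the root; it splits in-order into left and right subtrees.
Root 8: left subtree has 2 nodes {19, 10}, right has 5 {26, 34, 23, 21, 35}.
  Root 19: left subtree has 0 nodes { }, right has 1 {10}.
  Root 34: left subtree has 1 node {26}, right has 3 {23, 21, 35}.
    Root 21: left subtree has 1 node {23}, right has 1 {35}.

8, 19, 10, 34, 26, 21, 23, 35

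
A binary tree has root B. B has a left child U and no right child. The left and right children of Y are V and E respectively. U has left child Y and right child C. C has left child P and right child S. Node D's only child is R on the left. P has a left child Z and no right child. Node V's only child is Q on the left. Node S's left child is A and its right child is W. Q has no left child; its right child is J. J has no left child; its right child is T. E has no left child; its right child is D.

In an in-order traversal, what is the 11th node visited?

P

In-order visits the left subtree, then the node, then the right subtree.
At B: go left to U.
  At U: go left to Y.
    At Y: go left to V.
      At V: go left to Q.
        At Q: no left child.
        Visit Q.
        At Q: go right to J.
          At J: no left child.
          Visit J.
          At J: go right to T.
            T is a leaf — visit T.
      Visit V.
      At V: no right child.
    Visit Y.
    At Y: go right to E.
      At E: no left child.
      Visit E.
      At E: go right to D.
        At D: go left to R.
          R is a leaf — visit R.
        Visit D.
        At D: no right child.
  Visit U.
  At U: go right to C.
    At C: go left to P.
      At P: go left to Z.
        Z is a leaf — visit Z.
      Visit P.
      At P: no right child.
    Visit C.
    At C: go right to S.
      At S: go left to A.
        A is a leaf — visit A.
      Visit S.
      At S: go right to W.
        W is a leaf — visit W.
Visit B.
At B: no right child.
Full in-order sequence: Q, J, T, V, Y, E, R, D, U, Z, P, C, A, S, W, B.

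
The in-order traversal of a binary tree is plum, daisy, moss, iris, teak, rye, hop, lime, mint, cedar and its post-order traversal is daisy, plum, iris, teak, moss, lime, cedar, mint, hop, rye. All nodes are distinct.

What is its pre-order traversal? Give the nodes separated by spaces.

rye moss plum daisy teak iris hop mint lime cedar

The last element of post-order is the root; it splits in-order into left and right subtrees.
Root rye: left subtree has 5 nodes {plum, daisy, moss, iris, teak}, right has 4 {hop, lime, mint, cedar}.
  Root moss: left subtree has 2 nodes {plum, daisy}, right has 2 {iris, teak}.
    Root plum: left subtree has 0 nodes { }, right has 1 {daisy}.
    Root teak: left subtree has 1 node {iris}, right has 0 { }.
  Root hop: left subtree has 0 nodes { }, right has 3 {lime, mint, cedar}.
    Root mint: left subtree has 1 node {lime}, right has 1 {cedar}.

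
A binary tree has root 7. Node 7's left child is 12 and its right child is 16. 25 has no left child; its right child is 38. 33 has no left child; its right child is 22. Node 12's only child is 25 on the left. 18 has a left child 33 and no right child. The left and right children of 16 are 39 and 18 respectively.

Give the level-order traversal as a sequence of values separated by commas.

7, 12, 16, 25, 39, 18, 38, 33, 22

Level-order visits nodes level by level from the root, left to right within each level.
Level 0: 7
Level 1: 12, 16
Level 2: 25, 39, 18
Level 3: 38, 33
Level 4: 22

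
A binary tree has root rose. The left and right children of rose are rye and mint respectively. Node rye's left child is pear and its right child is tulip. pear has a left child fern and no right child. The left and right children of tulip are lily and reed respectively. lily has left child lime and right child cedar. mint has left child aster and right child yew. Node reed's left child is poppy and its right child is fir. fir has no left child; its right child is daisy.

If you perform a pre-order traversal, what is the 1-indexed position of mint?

13

Pre-order visits the node, then its left subtree, then its right subtree.
Visit rose.
At rose: go left to rye.
  Visit rye.
  At rye: go left to pear.
    Visit pear.
    At pear: go left to fern.
      fern is a leaf — visit fern.
    At pear: no right child.
  At rye: go right to tulip.
    Visit tulip.
    At tulip: go left to lily.
      Visit lily.
      At lily: go left to lime.
        lime is a leaf — visit lime.
      At lily: go right to cedar.
        cedar is a leaf — visit cedar.
    At tulip: go right to reed.
      Visit reed.
      At reed: go left to poppy.
        poppy is a leaf — visit poppy.
      At reed: go right to fir.
        Visit fir.
        At fir: no left child.
        At fir: go right to daisy.
          daisy is a leaf — visit daisy.
At rose: go right to mint.
  Visit mint.
  At mint: go left to aster.
    aster is a leaf — visit aster.
  At mint: go right to yew.
    yew is a leaf — visit yew.
Full pre-order sequence: rose, rye, pear, fern, tulip, lily, lime, cedar, reed, poppy, fir, daisy, mint, aster, yew.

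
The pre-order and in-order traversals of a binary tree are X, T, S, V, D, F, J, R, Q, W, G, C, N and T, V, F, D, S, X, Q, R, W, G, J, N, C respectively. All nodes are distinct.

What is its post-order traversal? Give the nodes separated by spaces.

F D V S T Q G W R N C J X

The first element of pre-order is the root; it splits in-order into left and right subtrees.
Root X: left subtree has 5 nodes {T, V, F, D, S}, right has 7 {Q, R, W, G, J, N, C}.
  Root T: left subtree has 0 nodes { }, right has 4 {V, F, D, S}.
    Root S: left subtree has 3 nodes {V, F, D}, right has 0 { }.
      Root V: left subtree has 0 nodes { }, right has 2 {F, D}.
        Root D: left subtree has 1 node {F}, right has 0 { }.
  Root J: left subtree has 4 nodes {Q, R, W, G}, right has 2 {N, C}.
    Root R: left subtree has 1 node {Q}, right has 2 {W, G}.
      Root W: left subtree has 0 nodes { }, right has 1 {G}.
    Root C: left subtree has 1 node {N}, right has 0 { }.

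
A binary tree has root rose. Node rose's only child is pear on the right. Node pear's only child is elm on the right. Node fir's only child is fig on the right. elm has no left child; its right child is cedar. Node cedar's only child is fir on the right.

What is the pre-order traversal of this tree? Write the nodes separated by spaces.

Pre-order visits the node, then its left subtree, then its right subtree.
Visit rose.
At rose: no left child.
At rose: go right to pear.
  Visit pear.
  At pear: no left child.
  At pear: go right to elm.
    Visit elm.
    At elm: no left child.
    At elm: go right to cedar.
      Visit cedar.
      At cedar: no left child.
      At cedar: go right to fir.
        Visit fir.
        At fir: no left child.
        At fir: go right to fig.
          fig is a leaf — visit fig.

rose pear elm cedar fir fig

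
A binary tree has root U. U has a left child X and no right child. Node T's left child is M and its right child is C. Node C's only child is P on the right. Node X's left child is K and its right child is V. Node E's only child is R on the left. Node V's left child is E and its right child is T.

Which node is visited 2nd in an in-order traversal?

In-order visits the left subtree, then the node, then the right subtree.
At U: go left to X.
  At X: go left to K.
    K is a leaf — visit K.
  Visit X.
  At X: go right to V.
    At V: go left to E.
      At E: go left to R.
        R is a leaf — visit R.
      Visit E.
      At E: no right child.
    Visit V.
    At V: go right to T.
      At T: go left to M.
        M is a leaf — visit M.
      Visit T.
      At T: go right to C.
        At C: no left child.
        Visit C.
        At C: go right to P.
          P is a leaf — visit P.
Visit U.
At U: no right child.
Full in-order sequence: K, X, R, E, V, M, T, C, P, U.

X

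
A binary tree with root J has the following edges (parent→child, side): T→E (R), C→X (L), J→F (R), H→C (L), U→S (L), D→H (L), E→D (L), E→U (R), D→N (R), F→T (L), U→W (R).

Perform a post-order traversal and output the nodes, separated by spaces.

X C H N D S W U E T F J

Post-order visits the left subtree, then the right subtree, then the node.
At J: no left child.
At J: go right to F.
  At F: go left to T.
    At T: no left child.
    At T: go right to E.
      At E: go left to D.
        At D: go left to H.
          At H: go left to C.
            At C: go left to X.
              X is a leaf — visit X.
            At C: no right child.
            Visit C.
          At H: no right child.
          Visit H.
        At D: go right to N.
          N is a leaf — visit N.
        Visit D.
      At E: go right to U.
        At U: go left to S.
          S is a leaf — visit S.
        At U: go right to W.
          W is a leaf — visit W.
        Visit U.
      Visit E.
    Visit T.
  At F: no right child.
  Visit F.
Visit J.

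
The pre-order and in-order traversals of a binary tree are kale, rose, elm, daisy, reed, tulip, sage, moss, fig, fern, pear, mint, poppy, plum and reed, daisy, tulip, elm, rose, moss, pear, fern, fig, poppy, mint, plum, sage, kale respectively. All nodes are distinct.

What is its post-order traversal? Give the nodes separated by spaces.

The first element of pre-order is the root; it splits in-order into left and right subtrees.
Root kale: left subtree has 13 nodes {reed, daisy, tulip, elm, rose, moss, pear, fern, fig, poppy, mint, plum, sage}, right has 0 { }.
  Root rose: left subtree has 4 nodes {reed, daisy, tulip, elm}, right has 8 {moss, pear, fern, fig, poppy, mint, plum, sage}.
    Root elm: left subtree has 3 nodes {reed, daisy, tulip}, right has 0 { }.
      Root daisy: left subtree has 1 node {reed}, right has 1 {tulip}.
    Root sage: left subtree has 7 nodes {moss, pear, fern, fig, poppy, mint, plum}, right has 0 { }.
      Root moss: left subtree has 0 nodes { }, right has 6 {pear, fern, fig, poppy, mint, plum}.
        Root fig: left subtree has 2 nodes {pear, fern}, right has 3 {poppy, mint, plum}.
          Root fern: left subtree has 1 node {pear}, right has 0 { }.
          Root mint: left subtree has 1 node {poppy}, right has 1 {plum}.

reed tulip daisy elm pear fern poppy plum mint fig moss sage rose kale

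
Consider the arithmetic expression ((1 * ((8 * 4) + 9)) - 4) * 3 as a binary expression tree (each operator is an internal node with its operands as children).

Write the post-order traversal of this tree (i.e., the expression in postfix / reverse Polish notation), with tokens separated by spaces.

1 8 4 * 9 + * 4 - 3 *

Post-order on an expression tree gives postfix notation: for each operator, emit left operand, right operand, then the operator.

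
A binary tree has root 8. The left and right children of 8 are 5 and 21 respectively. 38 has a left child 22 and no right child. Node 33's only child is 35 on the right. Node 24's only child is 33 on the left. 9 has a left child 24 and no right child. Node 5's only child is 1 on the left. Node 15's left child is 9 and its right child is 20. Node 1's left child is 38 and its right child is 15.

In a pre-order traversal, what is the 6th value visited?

15

Pre-order visits the node, then its left subtree, then its right subtree.
Visit 8.
At 8: go left to 5.
  Visit 5.
  At 5: go left to 1.
    Visit 1.
    At 1: go left to 38.
      Visit 38.
      At 38: go left to 22.
        22 is a leaf — visit 22.
      At 38: no right child.
    At 1: go right to 15.
      Visit 15.
      At 15: go left to 9.
        Visit 9.
        At 9: go left to 24.
          Visit 24.
          At 24: go left to 33.
            Visit 33.
            At 33: no left child.
            At 33: go right to 35.
              35 is a leaf — visit 35.
          At 24: no right child.
        At 9: no right child.
      At 15: go right to 20.
        20 is a leaf — visit 20.
  At 5: no right child.
At 8: go right to 21.
  21 is a leaf — visit 21.
Full pre-order sequence: 8, 5, 1, 38, 22, 15, 9, 24, 33, 35, 20, 21.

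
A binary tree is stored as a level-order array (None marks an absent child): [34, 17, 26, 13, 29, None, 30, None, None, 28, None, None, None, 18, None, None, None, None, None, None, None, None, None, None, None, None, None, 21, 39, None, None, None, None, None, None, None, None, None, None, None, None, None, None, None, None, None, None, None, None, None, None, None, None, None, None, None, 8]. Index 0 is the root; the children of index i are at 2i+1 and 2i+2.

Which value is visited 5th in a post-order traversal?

8

Post-order visits the left subtree, then the right subtree, then the node.
At 34: go left to 17.
  At 17: go left to 13.
    13 is a leaf — visit 13.
  At 17: go right to 29.
    At 29: go left to 28.
      28 is a leaf — visit 28.
    At 29: no right child.
    Visit 29.
  Visit 17.
At 34: go right to 26.
  At 26: no left child.
  At 26: go right to 30.
    At 30: go left to 18.
      At 18: go left to 21.
        At 21: no left child.
        At 21: go right to 8.
          8 is a leaf — visit 8.
        Visit 21.
      At 18: go right to 39.
        39 is a leaf — visit 39.
      Visit 18.
    At 30: no right child.
    Visit 30.
  Visit 26.
Visit 34.
Full post-order sequence: 13, 28, 29, 17, 8, 21, 39, 18, 30, 26, 34.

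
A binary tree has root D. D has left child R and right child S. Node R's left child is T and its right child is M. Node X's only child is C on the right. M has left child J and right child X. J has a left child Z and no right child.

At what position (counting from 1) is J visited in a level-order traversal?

Level-order visits nodes level by level from the root, left to right within each level.
Level 0: D
Level 1: R, S
Level 2: T, M
Level 3: J, X
Level 4: Z, C
Full level-order sequence: D, R, S, T, M, J, X, Z, C.

6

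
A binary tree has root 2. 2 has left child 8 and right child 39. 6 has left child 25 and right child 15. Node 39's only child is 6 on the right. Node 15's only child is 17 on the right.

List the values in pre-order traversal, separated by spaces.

Pre-order visits the node, then its left subtree, then its right subtree.
Visit 2.
At 2: go left to 8.
  8 is a leaf — visit 8.
At 2: go right to 39.
  Visit 39.
  At 39: no left child.
  At 39: go right to 6.
    Visit 6.
    At 6: go left to 25.
      25 is a leaf — visit 25.
    At 6: go right to 15.
      Visit 15.
      At 15: no left child.
      At 15: go right to 17.
        17 is a leaf — visit 17.

2 8 39 6 25 15 17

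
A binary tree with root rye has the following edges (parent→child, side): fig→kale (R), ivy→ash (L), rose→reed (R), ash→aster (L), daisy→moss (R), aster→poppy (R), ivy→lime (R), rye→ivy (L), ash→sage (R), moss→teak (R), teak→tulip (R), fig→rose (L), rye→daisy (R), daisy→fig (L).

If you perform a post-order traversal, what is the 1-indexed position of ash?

4

Post-order visits the left subtree, then the right subtree, then the node.
At rye: go left to ivy.
  At ivy: go left to ash.
    At ash: go left to aster.
      At aster: no left child.
      At aster: go right to poppy.
        poppy is a leaf — visit poppy.
      Visit aster.
    At ash: go right to sage.
      sage is a leaf — visit sage.
    Visit ash.
  At ivy: go right to lime.
    lime is a leaf — visit lime.
  Visit ivy.
At rye: go right to daisy.
  At daisy: go left to fig.
    At fig: go left to rose.
      At rose: no left child.
      At rose: go right to reed.
        reed is a leaf — visit reed.
      Visit rose.
    At fig: go right to kale.
      kale is a leaf — visit kale.
    Visit fig.
  At daisy: go right to moss.
    At moss: no left child.
    At moss: go right to teak.
      At teak: no left child.
      At teak: go right to tulip.
        tulip is a leaf — visit tulip.
      Visit teak.
    Visit moss.
  Visit daisy.
Visit rye.
Full post-order sequence: poppy, aster, sage, ash, lime, ivy, reed, rose, kale, fig, tulip, teak, moss, daisy, rye.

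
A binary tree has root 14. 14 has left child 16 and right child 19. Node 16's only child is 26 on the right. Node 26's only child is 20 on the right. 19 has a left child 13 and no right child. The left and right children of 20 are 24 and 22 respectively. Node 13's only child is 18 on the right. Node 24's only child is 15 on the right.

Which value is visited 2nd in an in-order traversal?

26

In-order visits the left subtree, then the node, then the right subtree.
At 14: go left to 16.
  At 16: no left child.
  Visit 16.
  At 16: go right to 26.
    At 26: no left child.
    Visit 26.
    At 26: go right to 20.
      At 20: go left to 24.
        At 24: no left child.
        Visit 24.
        At 24: go right to 15.
          15 is a leaf — visit 15.
      Visit 20.
      At 20: go right to 22.
        22 is a leaf — visit 22.
Visit 14.
At 14: go right to 19.
  At 19: go left to 13.
    At 13: no left child.
    Visit 13.
    At 13: go right to 18.
      18 is a leaf — visit 18.
  Visit 19.
  At 19: no right child.
Full in-order sequence: 16, 26, 24, 15, 20, 22, 14, 13, 18, 19.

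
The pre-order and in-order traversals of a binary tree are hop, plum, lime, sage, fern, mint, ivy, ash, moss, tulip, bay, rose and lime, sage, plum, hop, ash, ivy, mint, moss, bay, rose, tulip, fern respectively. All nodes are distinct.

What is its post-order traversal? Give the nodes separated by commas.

sage, lime, plum, ash, ivy, rose, bay, tulip, moss, mint, fern, hop

The first element of pre-order is the root; it splits in-order into left and right subtrees.
Root hop: left subtree has 3 nodes {lime, sage, plum}, right has 8 {ash, ivy, mint, moss, bay, rose, tulip, fern}.
  Root plum: left subtree has 2 nodes {lime, sage}, right has 0 { }.
    Root lime: left subtree has 0 nodes { }, right has 1 {sage}.
  Root fern: left subtree has 7 nodes {ash, ivy, mint, moss, bay, rose, tulip}, right has 0 { }.
    Root mint: left subtree has 2 nodes {ash, ivy}, right has 4 {moss, bay, rose, tulip}.
      Root ivy: left subtree has 1 node {ash}, right has 0 { }.
      Root moss: left subtree has 0 nodes { }, right has 3 {bay, rose, tulip}.
        Root tulip: left subtree has 2 nodes {bay, rose}, right has 0 { }.
          Root bay: left subtree has 0 nodes { }, right has 1 {rose}.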